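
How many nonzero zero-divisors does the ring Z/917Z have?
In Z/917Z each nonzero element is either a unit (gcd with 917 is 1) or a zero-divisor (gcd > 1). The number of units is φ(917): factorise 917 = 7 · 131, so φ(917) = (7 − 1) · (131 − 1) = 6 · 130 = 780. The nonzero elements number 917 − 1 = 916. Hence the nonzero zero-divisors number 916 − 780 = 136.

Final answer: Z/917Z has 136 nonzero zero-divisors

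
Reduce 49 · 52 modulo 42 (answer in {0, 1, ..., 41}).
28

Reduce the factors first: 49 ≡ 7, 52 ≡ 10 (mod 42), so 49 · 52 ≡ 7 · 10 (mod 42). 7 · 10 = 70. Dividing by 42: 70 = 1·42 + 28. So (49 · 52) mod 42 = 28.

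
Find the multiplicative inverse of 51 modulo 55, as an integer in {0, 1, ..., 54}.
51^(−1) ≡ 41 (mod 55)

Apply the extended Euclidean algorithm to (55, 51), tracking rows (r, s, t) with s·55 + t·51 = r. Each division r_prev = q·r_cur + r_new produces the new row as (previous row) − q·(current row):
  row A: (55, 1, 0)   [1·55 + 0·51 = 55]
  row B: (51, 0, 1)   [0·55 + 1·51 = 51]
  55 = 1·51 + 4   → row C = row A − 1·row B = (4, 1, −1)   [check: 1·55 − 1·51 = 4]
  51 = 12·4 + 3   → row D = row B − 12·row C = (3, −12, 13)   [check: −12·55 + 13·51 = 3]
  4 = 1·3 + 1   → row E = row C − 1·row D = (1, 13, −14)   [check: 13·55 − 14·51 = 1]
  3 = 3·1 + 0   → remainder 0, stop. gcd = 1 (last nonzero row E).
The gcd is 1, so 51 is invertible mod 55. The last nonzero row gives 13·55 − 14·51 = 1, so t = −14. So 51^(−1) ≡ −14 ≡ 41 (mod 55). Verify: 51 · 41 = 2091 ≡ 1 (mod 55). ✓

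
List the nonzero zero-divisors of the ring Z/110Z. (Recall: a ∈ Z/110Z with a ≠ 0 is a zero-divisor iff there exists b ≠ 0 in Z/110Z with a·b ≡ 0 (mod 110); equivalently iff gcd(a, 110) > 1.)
nonzero zero-divisors of Z/110Z = {2, 4, 5, 6, 8, 10, 11, 12, 14, 15, 16, 18, 20, 22, 24, 25, 26, 28, 30, 32, 33, 34, 35, 36, 38, 40, 42, 44, 45, 46, 48, 50, 52, 54, 55, 56, 58, 60, 62, 64, 65, 66, 68, 70, 72, 74, 75, 76, 77, 78, 80, 82, 84, 85, 86, 88, 90, 92, 94, 95, 96, 98, 99, 100, 102, 104, 105, 106, 108}

An element a ∈ Z/110Z (with a ≠ 0) is a zero-divisor iff gcd(a, 110) > 1 (because a is a unit precisely when gcd(a, n) = 1, and in Z/nZ every nonzero, non-unit element is a zero-divisor). Scan a = 1, ..., 109 and keep those with gcd(a, 110) > 1:
  gcd(2, 110) = 2, gcd(4, 110) = 2, gcd(5, 110) = 5, gcd(6, 110) = 2, gcd(8, 110) = 2, gcd(10, 110) = 10, gcd(11, 110) = 11, gcd(12, 110) = 2, gcd(14, 110) = 2, gcd(15, 110) = 5, gcd(16, 110) = 2, gcd(18, 110) = 2, gcd(20, 110) = 10, gcd(22, 110) = 22, gcd(24, 110) = 2, gcd(25, 110) = 5, gcd(26, 110) = 2, gcd(28, 110) = 2, gcd(30, 110) = 10, gcd(32, 110) = 2, gcd(33, 110) = 11, gcd(34, 110) = 2, gcd(35, 110) = 5, gcd(36, 110) = 2, gcd(38, 110) = 2, gcd(40, 110) = 10, gcd(42, 110) = 2, gcd(44, 110) = 22, gcd(45, 110) = 5, gcd(46, 110) = 2, gcd(48, 110) = 2, gcd(50, 110) = 10, gcd(52, 110) = 2, gcd(54, 110) = 2, gcd(55, 110) = 55, gcd(56, 110) = 2, gcd(58, 110) = 2, gcd(60, 110) = 10, gcd(62, 110) = 2, gcd(64, 110) = 2, gcd(65, 110) = 5, gcd(66, 110) = 22, gcd(68, 110) = 2, gcd(70, 110) = 10, gcd(72, 110) = 2, gcd(74, 110) = 2, gcd(75, 110) = 5, gcd(76, 110) = 2, gcd(77, 110) = 11, gcd(78, 110) = 2, gcd(80, 110) = 10, gcd(82, 110) = 2, gcd(84, 110) = 2, gcd(85, 110) = 5, gcd(86, 110) = 2, gcd(88, 110) = 22, gcd(90, 110) = 10, gcd(92, 110) = 2, gcd(94, 110) = 2, gcd(95, 110) = 5, gcd(96, 110) = 2, gcd(98, 110) = 2, gcd(99, 110) = 11, gcd(100, 110) = 10, gcd(102, 110) = 2, gcd(104, 110) = 2, gcd(105, 110) = 5, gcd(106, 110) = 2, gcd(108, 110) = 2.
All other a ∈ {1, ..., 109} have gcd(a, 110) = 1 and are units. So the nonzero zero-divisors are exactly the 69 values of a appearing in this scan.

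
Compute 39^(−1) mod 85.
39^(−1) ≡ 24 (mod 85)

Apply the extended Euclidean algorithm to (85, 39), tracking rows (r, s, t) with s·85 + t·39 = r. Each division r_prev = q·r_cur + r_new produces the new row as (previous row) − q·(current row):
  row A: (85, 1, 0)   [1·85 + 0·39 = 85]
  row B: (39, 0, 1)   [0·85 + 1·39 = 39]
  85 = 2·39 + 7   → row C = row A − 2·row B = (7, 1, −2)   [check: 1·85 − 2·39 = 7]
  39 = 5·7 + 4   → row D = row B − 5·row C = (4, −5, 11)   [check: −5·85 + 11·39 = 4]
  7 = 1·4 + 3   → row E = row C − 1·row D = (3, 6, −13)   [check: 6·85 − 13·39 = 3]
  4 = 1·3 + 1   → row F = row D − 1·row E = (1, −11, 24)   [check: −11·85 + 24·39 = 1]
  3 = 3·1 + 0   → remainder 0, stop. gcd = 1 (last nonzero row F).
The gcd is 1, so 39 is invertible mod 85. The last nonzero row gives −11·85 + 24·39 = 1, so t = 24. So 39^(−1) ≡ 24 (mod 85). Verify: 39 · 24 = 936 ≡ 1 (mod 85). ✓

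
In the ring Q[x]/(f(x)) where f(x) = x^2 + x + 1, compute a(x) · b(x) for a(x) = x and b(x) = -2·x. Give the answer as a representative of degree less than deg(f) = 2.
a · b ≡ 2·x + 2 (mod f(x))

First multiply in Q[x] without reducing: a · b = -2·x^2. Now divide by f(x) = x^2 + x + 1, eliminating the leading term at each step:
  leading term -2·x^2: subtract (-2)·f(x) = -2·x^2 - 2·x - 2, leaving 2·x + 2
The degree is now < 2, so this is the remainder. Hence a · b ≡ 2·x + 2 in Q[x]/(f).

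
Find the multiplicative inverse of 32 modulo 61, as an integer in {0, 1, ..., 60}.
Apply the extended Euclidean algorithm to (61, 32), tracking rows (r, s, t) with s·61 + t·32 = r. Each division r_prev = q·r_cur + r_new produces the new row as (previous row) − q·(current row):
  row A: (61, 1, 0)   [1·61 + 0·32 = 61]
  row B: (32, 0, 1)   [0·61 + 1·32 = 32]
  61 = 1·32 + 29   → row C = row A − 1·row B = (29, 1, −1)   [check: 1·61 − 1·32 = 29]
  32 = 1·29 + 3   → row D = row B − 1·row C = (3, −1, 2)   [check: −1·61 + 2·32 = 3]
  29 = 9·3 + 2   → row E = row C − 9·row D = (2, 10, −19)   [check: 10·61 − 19·32 = 2]
  3 = 1·2 + 1   → row F = row D − 1·row E = (1, −11, 21)   [check: −11·61 + 21·32 = 1]
  2 = 2·1 + 0   → remainder 0, stop. gcd = 1 (last nonzero row F).
The gcd is 1, so 32 is invertible mod 61. The last nonzero row gives −11·61 + 21·32 = 1, so t = 21. So 32^(−1) ≡ 21 (mod 61). Verify: 32 · 21 = 672 ≡ 1 (mod 61). ✓

Final answer: 32^(−1) ≡ 21 (mod 61)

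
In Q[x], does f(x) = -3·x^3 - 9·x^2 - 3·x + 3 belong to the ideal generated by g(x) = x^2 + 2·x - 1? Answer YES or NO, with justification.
YES

In Q[x] the ideal (g) consists of all multiples of g, so f ∈ (g) iff g | f, i.e. iff the remainder of f on division by g is 0. Divide f by g (g is monic, so eliminate the leading term of the running remainder at each step):
  leading term -3·x^3: subtract (-3·x)·g(x) = -3·x^3 - 6·x^2 + 3·x, leaving -3·x^2 - 6·x + 3
  leading term -3·x^2: subtract (-3)·g(x) = -3·x^2 - 6·x + 3, leaving 0
The remainder is 0, so f(x) = g(x) · h(x) with h(x) = -3·x - 3. Hence g | f, i.e. f ∈ (g).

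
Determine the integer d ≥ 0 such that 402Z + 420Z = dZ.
In the PID Z, (a, b) is generated by gcd(a, b). Compute gcd(420, 402) with the extended Euclidean algorithm, tracking rows (r, s, t) with s·420 + t·402 = r:
  row A: (420, 1, 0)   [1·420 + 0·402 = 420]
  row B: (402, 0, 1)   [0·420 + 1·402 = 402]
  420 = 1·402 + 18   → row C = row A − 1·row B = (18, 1, −1)   [check: 1·420 − 1·402 = 18]
  402 = 22·18 + 6   → row D = row B − 22·row C = (6, −22, 23)   [check: −22·420 + 23·402 = 6]
  18 = 3·6 + 0   → remainder 0, stop. gcd = 6 (last nonzero row D).
So gcd(402, 420) = 6, with Bézout identity −22·420 + 23·402 = 6. Containment (⊇): the Bézout identity exhibits 6 as an element of (402, 420), giving (6) ⊆ (402, 420). Containment (⊆): since 6 | 402 and 6 | 420 (402 = 6·67, 420 = 6·70), every Z-linear combination of 402 and 420 is divisible by 6, so (402, 420) ⊆ (6). Therefore (402, 420) = (6), d = 6.

Final answer: (402, 420) = (6); d = 6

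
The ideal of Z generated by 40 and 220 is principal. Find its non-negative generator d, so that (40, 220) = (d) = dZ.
(40, 220) = (20); d = 20

In the PID Z, (a, b) is generated by gcd(a, b). Compute gcd(220, 40) with the extended Euclidean algorithm, tracking rows (r, s, t) with s·220 + t·40 = r:
  row A: (220, 1, 0)   [1·220 + 0·40 = 220]
  row B: (40, 0, 1)   [0·220 + 1·40 = 40]
  220 = 5·40 + 20   → row C = row A − 5·row B = (20, 1, −5)   [check: 1·220 − 5·40 = 20]
  40 = 2·20 + 0   → remainder 0, stop. gcd = 20 (last nonzero row C).
So gcd(40, 220) = 20, with Bézout identity 1·220 − 5·40 = 20. Containment (⊇): the Bézout identity exhibits 20 as an element of (40, 220), giving (20) ⊆ (40, 220). Containment (⊆): since 20 | 40 and 20 | 220 (40 = 20·2, 220 = 20·11), every Z-linear combination of 40 and 220 is divisible by 20, so (40, 220) ⊆ (20). Therefore (40, 220) = (20), d = 20.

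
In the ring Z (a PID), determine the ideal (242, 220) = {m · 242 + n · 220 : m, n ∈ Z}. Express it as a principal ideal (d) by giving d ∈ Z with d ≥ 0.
In the PID Z, (a, b) is generated by gcd(a, b). Compute gcd(242, 220) with the extended Euclidean algorithm, tracking rows (r, s, t) with s·242 + t·220 = r:
  row A: (242, 1, 0)   [1·242 + 0·220 = 242]
  row B: (220, 0, 1)   [0·242 + 1·220 = 220]
  242 = 1·220 + 22   → row C = row A − 1·row B = (22, 1, −1)   [check: 1·242 − 1·220 = 22]
  220 = 10·22 + 0   → remainder 0, stop. gcd = 22 (last nonzero row C).
So gcd(242, 220) = 22, with Bézout identity 1·242 − 1·220 = 22. Containment (⊇): the Bézout identity exhibits 22 as an element of (242, 220), giving (22) ⊆ (242, 220). Containment (⊆): since 22 | 242 and 22 | 220 (242 = 22·11, 220 = 22·10), every Z-linear combination of 242 and 220 is divisible by 22, so (242, 220) ⊆ (22). Therefore (242, 220) = (22), d = 22.

Final answer: (242, 220) = (22); d = 22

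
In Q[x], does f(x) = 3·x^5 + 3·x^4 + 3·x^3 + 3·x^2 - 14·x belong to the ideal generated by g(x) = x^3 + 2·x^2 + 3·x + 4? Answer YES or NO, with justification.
NO

In Q[x] the ideal (g) consists of all multiples of g, so f ∈ (g) iff g | f, i.e. iff the remainder of f on division by g is 0. Divide f by g (g is monic, so eliminate the leading term of the running remainder at each step):
  leading term 3·x^5: subtract (3·x^2)·g(x) = 3·x^5 + 6·x^4 + 9·x^3 + 12·x^2, leaving -3·x^4 - 6·x^3 - 9·x^2 - 14·x
  leading term -3·x^4: subtract (-3·x)·g(x) = -3·x^4 - 6·x^3 - 9·x^2 - 12·x, leaving -2·x
The remainder r(x) = -2·x ≠ 0 (and deg r < deg g), so g ∤ f, i.e. f ∉ (g).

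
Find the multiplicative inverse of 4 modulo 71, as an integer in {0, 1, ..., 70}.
4^(−1) ≡ 18 (mod 71)

Apply the extended Euclidean algorithm to (71, 4), tracking rows (r, s, t) with s·71 + t·4 = r. Each division r_prev = q·r_cur + r_new produces the new row as (previous row) − q·(current row):
  row A: (71, 1, 0)   [1·71 + 0·4 = 71]
  row B: (4, 0, 1)   [0·71 + 1·4 = 4]
  71 = 17·4 + 3   → row C = row A − 17·row B = (3, 1, −17)   [check: 1·71 − 17·4 = 3]
  4 = 1·3 + 1   → row D = row B − 1·row C = (1, −1, 18)   [check: −1·71 + 18·4 = 1]
  3 = 3·1 + 0   → remainder 0, stop. gcd = 1 (last nonzero row D).
The gcd is 1, so 4 is invertible mod 71. The last nonzero row gives −1·71 + 18·4 = 1, so t = 18. So 4^(−1) ≡ 18 (mod 71). Verify: 4 · 18 = 72 ≡ 1 (mod 71). ✓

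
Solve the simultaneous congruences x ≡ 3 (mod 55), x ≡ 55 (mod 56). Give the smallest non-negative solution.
x ≡ 223 (mod 3080); the representative in [0, 3080) is 223

The moduli 55, 56 are pairwise coprime, so by the CRT there is a unique solution mod 55·56 = 3080.
Solve by successive substitution. Start with x ≡ 3 (mod 55).
  Combine with x ≡ 55 (mod 56): write x = 3 + 55·t and require 3 + 55·t ≡ 55 (mod 56), i.e. 55·t ≡ 55 − 3 ≡ 52 (mod 56). Since 55^(−1) ≡ 55 (mod 56), t ≡ 55·52 ≡ 4 (mod 56). So x ≡ 3 + 55·4 = 223 (mod 3080).
Unique solution in [0, 3080): x = 223.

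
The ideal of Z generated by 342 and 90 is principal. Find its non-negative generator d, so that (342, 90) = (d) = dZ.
(342, 90) = (18); d = 18

In the PID Z, (a, b) is generated by gcd(a, b). Compute gcd(342, 90) with the extended Euclidean algorithm, tracking rows (r, s, t) with s·342 + t·90 = r:
  row A: (342, 1, 0)   [1·342 + 0·90 = 342]
  row B: (90, 0, 1)   [0·342 + 1·90 = 90]
  342 = 3·90 + 72   → row C = row A − 3·row B = (72, 1, −3)   [check: 1·342 − 3·90 = 72]
  90 = 1·72 + 18   → row D = row B − 1·row C = (18, −1, 4)   [check: −1·342 + 4·90 = 18]
  72 = 4·18 + 0   → remainder 0, stop. gcd = 18 (last nonzero row D).
So gcd(342, 90) = 18, with Bézout identity −1·342 + 4·90 = 18. Containment (⊇): the Bézout identity exhibits 18 as an element of (342, 90), giving (18) ⊆ (342, 90). Containment (⊆): since 18 | 342 and 18 | 90 (342 = 18·19, 90 = 18·5), every Z-linear combination of 342 and 90 is divisible by 18, so (342, 90) ⊆ (18). Therefore (342, 90) = (18), d = 18.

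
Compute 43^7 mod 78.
43

Use repeated squaring. Binary(7) = 111. Walk through the bits of the exponent 7 left-to-right: at each bit after the leading one, square the running value, then multiply by 43 if the bit is 1 (always reducing mod 78):
  bit 1 = 1 (leading): start with 43.
  bit 2 = 1: square 43^2 = 1849 ≡ 55; bit is 1, so multiply 55·43 = 2365 ≡ 25 (mod 78).
  bit 3 = 1: square 25^2 = 625 ≡ 1; bit is 1, so multiply 1·43 = 43 (mod 78).
Final value: 43^7 ≡ 43 (mod 78).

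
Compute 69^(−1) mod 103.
69^(−1) ≡ 3 (mod 103)

Apply the extended Euclidean algorithm to (103, 69), tracking rows (r, s, t) with s·103 + t·69 = r. Each division r_prev = q·r_cur + r_new produces the new row as (previous row) − q·(current row):
  row A: (103, 1, 0)   [1·103 + 0·69 = 103]
  row B: (69, 0, 1)   [0·103 + 1·69 = 69]
  103 = 1·69 + 34   → row C = row A − 1·row B = (34, 1, −1)   [check: 1·103 − 1·69 = 34]
  69 = 2·34 + 1   → row D = row B − 2·row C = (1, −2, 3)   [check: −2·103 + 3·69 = 1]
  34 = 34·1 + 0   → remainder 0, stop. gcd = 1 (last nonzero row D).
The gcd is 1, so 69 is invertible mod 103. The last nonzero row gives −2·103 + 3·69 = 1, so t = 3. So 69^(−1) ≡ 3 (mod 103). Verify: 69 · 3 = 207 ≡ 1 (mod 103). ✓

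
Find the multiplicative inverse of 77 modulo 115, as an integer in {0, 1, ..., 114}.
Apply the extended Euclidean algorithm to (115, 77), tracking rows (r, s, t) with s·115 + t·77 = r. Each division r_prev = q·r_cur + r_new produces the new row as (previous row) − q·(current row):
  row A: (115, 1, 0)   [1·115 + 0·77 = 115]
  row B: (77, 0, 1)   [0·115 + 1·77 = 77]
  115 = 1·77 + 38   → row C = row A − 1·row B = (38, 1, −1)   [check: 1·115 − 1·77 = 38]
  77 = 2·38 + 1   → row D = row B − 2·row C = (1, −2, 3)   [check: −2·115 + 3·77 = 1]
  38 = 38·1 + 0   → remainder 0, stop. gcd = 1 (last nonzero row D).
The gcd is 1, so 77 is invertible mod 115. The last nonzero row gives −2·115 + 3·77 = 1, so t = 3. So 77^(−1) ≡ 3 (mod 115). Verify: 77 · 3 = 231 ≡ 1 (mod 115). ✓

Final answer: 77^(−1) ≡ 3 (mod 115)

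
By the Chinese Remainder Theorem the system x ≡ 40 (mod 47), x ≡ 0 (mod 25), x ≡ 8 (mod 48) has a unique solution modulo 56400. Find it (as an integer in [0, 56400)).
x ≡ 3800 (mod 56400); the representative in [0, 56400) is 3800

The moduli 47, 25, 48 are pairwise coprime, so by the CRT there is a unique solution mod 47·25·48 = 56400.
Solve by successive substitution. Start with x ≡ 40 (mod 47).
  Combine with x ≡ 0 (mod 25): write x = 40 + 47·t and require 40 + 47·t ≡ 0 (mod 25), i.e. 47·t ≡ 0 − 40 ≡ 10 (mod 25). Since 47^(−1) ≡ 8 (mod 25) (47 ≡ 22 (mod 25)), t ≡ 8·10 ≡ 5 (mod 25). So x ≡ 40 + 47·5 = 275 (mod 1175).
  Combine with x ≡ 8 (mod 48): write x = 275 + 1175·t and require 275 + 1175·t ≡ 8 (mod 48), i.e. 1175·t ≡ 8 − 275 ≡ 21 (mod 48). Since 1175^(−1) ≡ 23 (mod 48) (1175 ≡ 23 (mod 48)), t ≡ 23·21 ≡ 3 (mod 48). So x ≡ 275 + 1175·3 = 3800 (mod 56400).
Unique solution in [0, 56400): x = 3800.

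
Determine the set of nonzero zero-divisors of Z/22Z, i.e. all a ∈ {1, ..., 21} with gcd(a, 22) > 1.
An element a ∈ Z/22Z (with a ≠ 0) is a zero-divisor iff gcd(a, 22) > 1 (because a is a unit precisely when gcd(a, n) = 1, and in Z/nZ every nonzero, non-unit element is a zero-divisor). Scan a = 1, ..., 21 and keep those with gcd(a, 22) > 1:
  gcd(2, 22) = 2, gcd(4, 22) = 2, gcd(6, 22) = 2, gcd(8, 22) = 2, gcd(10, 22) = 2, gcd(11, 22) = 11, gcd(12, 22) = 2, gcd(14, 22) = 2, gcd(16, 22) = 2, gcd(18, 22) = 2, gcd(20, 22) = 2.
All other a ∈ {1, ..., 21} have gcd(a, 22) = 1 and are units. So the nonzero zero-divisors are exactly the 11 values of a appearing in this scan.

Final answer: nonzero zero-divisors of Z/22Z = {2, 4, 6, 8, 10, 11, 12, 14, 16, 18, 20}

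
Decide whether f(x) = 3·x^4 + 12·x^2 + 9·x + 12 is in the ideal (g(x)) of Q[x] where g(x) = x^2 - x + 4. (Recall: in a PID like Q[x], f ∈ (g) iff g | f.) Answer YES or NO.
In Q[x] the ideal (g) consists of all multiples of g, so f ∈ (g) iff g | f, i.e. iff the remainder of f on division by g is 0. Divide f by g (g is monic, so eliminate the leading term of the running remainder at each step):
  leading term 3·x^4: subtract (3·x^2)·g(x) = 3·x^4 - 3·x^3 + 12·x^2, leaving 3·x^3 + 9·x + 12
  leading term 3·x^3: subtract (3·x)·g(x) = 3·x^3 - 3·x^2 + 12·x, leaving 3·x^2 - 3·x + 12
  leading term 3·x^2: subtract (3)·g(x) = 3·x^2 - 3·x + 12, leaving 0
The remainder is 0, so f(x) = g(x) · h(x) with h(x) = 3·x^2 + 3·x + 3. Hence g | f, i.e. f ∈ (g).

Final answer: YES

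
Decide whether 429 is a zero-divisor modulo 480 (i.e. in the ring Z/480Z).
gcd(429, 480) = 3 > 1, so 429 is not a unit in Z/480Z. In Z/nZ every nonzero non-unit is a zero-divisor: explicitly, take b = 480/gcd = 160 ≠ 0 (mod 480); then 429·160 = 68640 = 143·480, i.e. 429·160 ≡ 0 (mod 480). So 429 is a zero-divisor.

Final answer: YES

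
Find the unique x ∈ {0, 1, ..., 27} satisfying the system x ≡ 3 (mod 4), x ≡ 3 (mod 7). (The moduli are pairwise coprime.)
The moduli 4, 7 are pairwise coprime, so by the CRT there is a unique solution mod 4·7 = 28.
Solve by successive substitution. Start with x ≡ 3 (mod 4).
  Combine with x ≡ 3 (mod 7): write x = 3 + 4·t and require 3 + 4·t ≡ 3 (mod 7), i.e. 4·t ≡ 3 − 3 ≡ 0 (mod 7). Since 4^(−1) ≡ 2 (mod 7), t ≡ 2·0 ≡ 0 (mod 7). So x ≡ 3 + 4·0 = 3 (mod 28).
Unique solution in [0, 28): x = 3.

Final answer: x ≡ 3 (mod 28); the representative in [0, 28) is 3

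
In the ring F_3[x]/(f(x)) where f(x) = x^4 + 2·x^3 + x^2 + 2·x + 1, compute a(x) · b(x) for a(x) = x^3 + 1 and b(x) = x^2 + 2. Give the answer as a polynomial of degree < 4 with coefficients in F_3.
Multiply as integer polynomials: a · b = x^5 + 2·x^3 + x^2 + 2. Reducing coefficients mod 3: a · b ≡ x^5 + 2·x^3 + x^2 + 2. Now divide by f(x) = x^4 + 2·x^3 + x^2 + 2·x + 1 in F_3[x], eliminating the leading term at each step:
  leading term x^5: subtract (x)·f(x) = x^5 + 2·x^4 + x^3 + 2·x^2 + x, leaving x^4 + x^3 + 2·x^2 + 2·x + 2 (coefficients mod 3)
  leading term x^4: subtract (1)·f(x) = x^4 + 2·x^3 + x^2 + 2·x + 1, leaving 2·x^3 + x^2 + 1 (coefficients mod 3)
The degree is now < 4, so this is the remainder. Hence a · b ≡ 2·x^3 + x^2 + 1 in F_3[x]/(f).

Final answer: a · b ≡ 2·x^3 + x^2 + 1 (mod f(x))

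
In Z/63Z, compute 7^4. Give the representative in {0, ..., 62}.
7

Use repeated squaring. Binary(4) = 100. Walk through the bits of the exponent 4 left-to-right: at each bit after the leading one, square the running value, then multiply by 7 if the bit is 1 (always reducing mod 63):
  bit 1 = 1 (leading): start with 7.
  bit 2 = 0: square 7^2 = 49 (mod 63).
  bit 3 = 0: square 49^2 = 2401 ≡ 7 (mod 63).
Final value: 7^4 ≡ 7 (mod 63).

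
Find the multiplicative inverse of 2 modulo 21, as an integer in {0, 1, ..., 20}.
Apply the extended Euclidean algorithm to (21, 2), tracking rows (r, s, t) with s·21 + t·2 = r. Each division r_prev = q·r_cur + r_new produces the new row as (previous row) − q·(current row):
  row A: (21, 1, 0)   [1·21 + 0·2 = 21]
  row B: (2, 0, 1)   [0·21 + 1·2 = 2]
  21 = 10·2 + 1   → row C = row A − 10·row B = (1, 1, −10)   [check: 1·21 − 10·2 = 1]
  2 = 2·1 + 0   → remainder 0, stop. gcd = 1 (last nonzero row C).
The gcd is 1, so 2 is invertible mod 21. The last nonzero row gives 1·21 − 10·2 = 1, so t = −10. So 2^(−1) ≡ −10 ≡ 11 (mod 21). Verify: 2 · 11 = 22 ≡ 1 (mod 21). ✓

Final answer: 2^(−1) ≡ 11 (mod 21)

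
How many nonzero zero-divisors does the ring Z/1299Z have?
In Z/1299Z each nonzero element is either a unit (gcd with 1299 is 1) or a zero-divisor (gcd > 1). The number of units is φ(1299): factorise 1299 = 3 · 433, so φ(1299) = (3 − 1) · (433 − 1) = 2 · 432 = 864. The nonzero elements number 1299 − 1 = 1298. Hence the nonzero zero-divisors number 1298 − 864 = 434.

Final answer: Z/1299Z has 434 nonzero zero-divisors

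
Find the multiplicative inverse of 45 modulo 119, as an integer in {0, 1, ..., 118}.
45^(−1) ≡ 82 (mod 119)

Apply the extended Euclidean algorithm to (119, 45), tracking rows (r, s, t) with s·119 + t·45 = r. Each division r_prev = q·r_cur + r_new produces the new row as (previous row) − q·(current row):
  row A: (119, 1, 0)   [1·119 + 0·45 = 119]
  row B: (45, 0, 1)   [0·119 + 1·45 = 45]
  119 = 2·45 + 29   → row C = row A − 2·row B = (29, 1, −2)   [check: 1·119 − 2·45 = 29]
  45 = 1·29 + 16   → row D = row B − 1·row C = (16, −1, 3)   [check: −1·119 + 3·45 = 16]
  29 = 1·16 + 13   → row E = row C − 1·row D = (13, 2, −5)   [check: 2·119 − 5·45 = 13]
  16 = 1·13 + 3   → row F = row D − 1·row E = (3, −3, 8)   [check: −3·119 + 8·45 = 3]
  13 = 4·3 + 1   → row G = row E − 4·row F = (1, 14, −37)   [check: 14·119 − 37·45 = 1]
  3 = 3·1 + 0   → remainder 0, stop. gcd = 1 (last nonzero row G).
The gcd is 1, so 45 is invertible mod 119. The last nonzero row gives 14·119 − 37·45 = 1, so t = −37. So 45^(−1) ≡ −37 ≡ 82 (mod 119). Verify: 45 · 82 = 3690 ≡ 1 (mod 119). ✓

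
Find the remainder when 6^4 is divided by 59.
Use repeated squaring. Binary(4) = 100. Walk through the bits of the exponent 4 left-to-right: at each bit after the leading one, square the running value, then multiply by 6 if the bit is 1 (always reducing mod 59):
  bit 1 = 1 (leading): start with 6.
  bit 2 = 0: square 6^2 = 36 (mod 59).
  bit 3 = 0: square 36^2 = 1296 ≡ 57 (mod 59).
Final value: 6^4 ≡ 57 (mod 59).

Final answer: 57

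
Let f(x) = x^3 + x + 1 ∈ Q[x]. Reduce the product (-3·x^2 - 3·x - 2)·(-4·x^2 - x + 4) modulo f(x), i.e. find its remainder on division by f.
a · b ≡ -13·x^2 - 37·x - 23 (mod f(x))

First multiply in Q[x] without reducing: a · b = 12·x^4 + 15·x^3 - x^2 - 10·x - 8. Now divide by f(x) = x^3 + x + 1, eliminating the leading term at each step:
  leading term 12·x^4: subtract (12·x)·f(x) = 12·x^4 + 12·x^2 + 12·x, leaving 15·x^3 - 13·x^2 - 22·x - 8
  leading term 15·x^3: subtract (15)·f(x) = 15·x^3 + 15·x + 15, leaving -13·x^2 - 37·x - 23
The degree is now < 3, so this is the remainder. Hence a · b ≡ -13·x^2 - 37·x - 23 in Q[x]/(f).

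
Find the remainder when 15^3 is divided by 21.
15

Use repeated squaring. Binary(3) = 11. Walk through the bits of the exponent 3 left-to-right: at each bit after the leading one, square the running value, then multiply by 15 if the bit is 1 (always reducing mod 21):
  bit 1 = 1 (leading): start with 15.
  bit 2 = 1: square 15^2 = 225 ≡ 15; bit is 1, so multiply 15·15 = 225 ≡ 15 (mod 21).
Final value: 15^3 ≡ 15 (mod 21).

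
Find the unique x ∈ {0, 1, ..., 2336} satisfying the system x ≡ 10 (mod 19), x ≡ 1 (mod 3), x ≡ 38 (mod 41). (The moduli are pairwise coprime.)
The moduli 19, 3, 41 are pairwise coprime, so by the CRT there is a unique solution mod 19·3·41 = 2337.
Solve by successive substitution. Start with x ≡ 10 (mod 19).
  Combine with x ≡ 1 (mod 3): write x = 10 + 19·t and require 10 + 19·t ≡ 1 (mod 3), i.e. 19·t ≡ 1 − 10 ≡ 0 (mod 3). Since 19^(−1) ≡ 1 (mod 3) (19 ≡ 1 (mod 3)), t ≡ 1·0 ≡ 0 (mod 3). So x ≡ 10 + 19·0 = 10 (mod 57).
  Combine with x ≡ 38 (mod 41): write x = 10 + 57·t and require 10 + 57·t ≡ 38 (mod 41), i.e. 57·t ≡ 38 − 10 ≡ 28 (mod 41). Since 57^(−1) ≡ 18 (mod 41) (57 ≡ 16 (mod 41)), t ≡ 18·28 ≡ 12 (mod 41). So x ≡ 10 + 57·12 = 694 (mod 2337).
Unique solution in [0, 2337): x = 694.

Final answer: x ≡ 694 (mod 2337); the representative in [0, 2337) is 694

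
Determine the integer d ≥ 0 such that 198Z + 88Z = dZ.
(198, 88) = (22); d = 22

In the PID Z, (a, b) is generated by gcd(a, b). Compute gcd(198, 88) with the extended Euclidean algorithm, tracking rows (r, s, t) with s·198 + t·88 = r:
  row A: (198, 1, 0)   [1·198 + 0·88 = 198]
  row B: (88, 0, 1)   [0·198 + 1·88 = 88]
  198 = 2·88 + 22   → row C = row A − 2·row B = (22, 1, −2)   [check: 1·198 − 2·88 = 22]
  88 = 4·22 + 0   → remainder 0, stop. gcd = 22 (last nonzero row C).
So gcd(198, 88) = 22, with Bézout identity 1·198 − 2·88 = 22. Containment (⊇): the Bézout identity exhibits 22 as an element of (198, 88), giving (22) ⊆ (198, 88). Containment (⊆): since 22 | 198 and 22 | 88 (198 = 22·9, 88 = 22·4), every Z-linear combination of 198 and 88 is divisible by 22, so (198, 88) ⊆ (22). Therefore (198, 88) = (22), d = 22.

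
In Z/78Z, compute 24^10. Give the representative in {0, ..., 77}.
Use repeated squaring. Binary(10) = 1010. Walk through the bits of the exponent 10 left-to-right: at each bit after the leading one, square the running value, then multiply by 24 if the bit is 1 (always reducing mod 78):
  bit 1 = 1 (leading): start with 24.
  bit 2 = 0: square 24^2 = 576 ≡ 30 (mod 78).
  bit 3 = 1: square 30^2 = 900 ≡ 42; bit is 1, so multiply 42·24 = 1008 ≡ 72 (mod 78).
  bit 4 = 0: square 72^2 = 5184 ≡ 36 (mod 78).
Final value: 24^10 ≡ 36 (mod 78).

Final answer: 36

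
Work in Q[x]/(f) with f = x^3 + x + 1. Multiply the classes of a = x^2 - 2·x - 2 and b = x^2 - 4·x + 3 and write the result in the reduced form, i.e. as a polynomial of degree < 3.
a · b ≡ 8·x^2 + 7·x (mod f(x))

First multiply in Q[x] without reducing: a · b = x^4 - 6·x^3 + 9·x^2 + 2·x - 6. Now divide by f(x) = x^3 + x + 1, eliminating the leading term at each step:
  leading term x^4: subtract (x)·f(x) = x^4 + x^2 + x, leaving -6·x^3 + 8·x^2 + x - 6
  leading term -6·x^3: subtract (-6)·f(x) = -6·x^3 - 6·x - 6, leaving 8·x^2 + 7·x
The degree is now < 3, so this is the remainder. Hence a · b ≡ 8·x^2 + 7·x in Q[x]/(f).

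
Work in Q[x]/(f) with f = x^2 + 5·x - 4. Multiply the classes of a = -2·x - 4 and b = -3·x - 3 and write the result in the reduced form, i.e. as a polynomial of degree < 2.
a · b ≡ 36 - 12·x (mod f(x))

First multiply in Q[x] without reducing: a · b = 6·x^2 + 18·x + 12. Now divide by f(x) = x^2 + 5·x - 4, eliminating the leading term at each step:
  leading term 6·x^2: subtract (6)·f(x) = 6·x^2 + 30·x - 24, leaving 36 - 12·x
The degree is now < 2, so this is the remainder. Hence a · b ≡ 36 - 12·x in Q[x]/(f).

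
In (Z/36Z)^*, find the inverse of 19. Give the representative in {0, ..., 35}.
19^(−1) ≡ 19 (mod 36)

Apply the extended Euclidean algorithm to (36, 19), tracking rows (r, s, t) with s·36 + t·19 = r. Each division r_prev = q·r_cur + r_new produces the new row as (previous row) − q·(current row):
  row A: (36, 1, 0)   [1·36 + 0·19 = 36]
  row B: (19, 0, 1)   [0·36 + 1·19 = 19]
  36 = 1·19 + 17   → row C = row A − 1·row B = (17, 1, −1)   [check: 1·36 − 1·19 = 17]
  19 = 1·17 + 2   → row D = row B − 1·row C = (2, −1, 2)   [check: −1·36 + 2·19 = 2]
  17 = 8·2 + 1   → row E = row C − 8·row D = (1, 9, −17)   [check: 9·36 − 17·19 = 1]
  2 = 2·1 + 0   → remainder 0, stop. gcd = 1 (last nonzero row E).
The gcd is 1, so 19 is invertible mod 36. The last nonzero row gives 9·36 − 17·19 = 1, so t = −17. So 19^(−1) ≡ −17 ≡ 19 (mod 36). Verify: 19 · 19 = 361 ≡ 1 (mod 36). ✓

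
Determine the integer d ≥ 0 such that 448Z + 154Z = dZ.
In the PID Z, (a, b) is generated by gcd(a, b). Compute gcd(448, 154) with the extended Euclidean algorithm, tracking rows (r, s, t) with s·448 + t·154 = r:
  row A: (448, 1, 0)   [1·448 + 0·154 = 448]
  row B: (154, 0, 1)   [0·448 + 1·154 = 154]
  448 = 2·154 + 140   → row C = row A − 2·row B = (140, 1, −2)   [check: 1·448 − 2·154 = 140]
  154 = 1·140 + 14   → row D = row B − 1·row C = (14, −1, 3)   [check: −1·448 + 3·154 = 14]
  140 = 10·14 + 0   → remainder 0, stop. gcd = 14 (last nonzero row D).
So gcd(448, 154) = 14, with Bézout identity −1·448 + 3·154 = 14. Containment (⊇): the Bézout identity exhibits 14 as an element of (448, 154), giving (14) ⊆ (448, 154). Containment (⊆): since 14 | 448 and 14 | 154 (448 = 14·32, 154 = 14·11), every Z-linear combination of 448 and 154 is divisible by 14, so (448, 154) ⊆ (14). Therefore (448, 154) = (14), d = 14.

Final answer: (448, 154) = (14); d = 14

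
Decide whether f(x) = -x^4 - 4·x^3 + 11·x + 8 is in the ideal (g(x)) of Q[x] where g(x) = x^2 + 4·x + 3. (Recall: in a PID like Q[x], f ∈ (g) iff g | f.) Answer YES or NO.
NO

In Q[x] the ideal (g) consists of all multiples of g, so f ∈ (g) iff g | f, i.e. iff the remainder of f on division by g is 0. Divide f by g (g is monic, so eliminate the leading term of the running remainder at each step):
  leading term -x^4: subtract (-x^2)·g(x) = -x^4 - 4·x^3 - 3·x^2, leaving 3·x^2 + 11·x + 8
  leading term 3·x^2: subtract (3)·g(x) = 3·x^2 + 12·x + 9, leaving -x - 1
The remainder r(x) = -x - 1 ≠ 0 (and deg r < deg g), so g ∤ f, i.e. f ∉ (g).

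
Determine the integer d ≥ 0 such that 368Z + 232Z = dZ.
(368, 232) = (8); d = 8

In the PID Z, (a, b) is generated by gcd(a, b). Compute gcd(368, 232) with the extended Euclidean algorithm, tracking rows (r, s, t) with s·368 + t·232 = r:
  row A: (368, 1, 0)   [1·368 + 0·232 = 368]
  row B: (232, 0, 1)   [0·368 + 1·232 = 232]
  368 = 1·232 + 136   → row C = row A − 1·row B = (136, 1, −1)   [check: 1·368 − 1·232 = 136]
  232 = 1·136 + 96   → row D = row B − 1·row C = (96, −1, 2)   [check: −1·368 + 2·232 = 96]
  136 = 1·96 + 40   → row E = row C − 1·row D = (40, 2, −3)   [check: 2·368 − 3·232 = 40]
  96 = 2·40 + 16   → row F = row D − 2·row E = (16, −5, 8)   [check: −5·368 + 8·232 = 16]
  40 = 2·16 + 8   → row G = row E − 2·row F = (8, 12, −19)   [check: 12·368 − 19·232 = 8]
  16 = 2·8 + 0   → remainder 0, stop. gcd = 8 (last nonzero row G).
So gcd(368, 232) = 8, with Bézout identity 12·368 − 19·232 = 8. Containment (⊇): the Bézout identity exhibits 8 as an element of (368, 232), giving (8) ⊆ (368, 232). Containment (⊆): since 8 | 368 and 8 | 232 (368 = 8·46, 232 = 8·29), every Z-linear combination of 368 and 232 is divisible by 8, so (368, 232) ⊆ (8). Therefore (368, 232) = (8), d = 8.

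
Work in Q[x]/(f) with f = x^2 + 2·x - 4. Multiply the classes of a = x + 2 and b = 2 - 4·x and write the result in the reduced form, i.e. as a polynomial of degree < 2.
a · b ≡ 2·x - 12 (mod f(x))

First multiply in Q[x] without reducing: a · b = -4·x^2 - 6·x + 4. Now divide by f(x) = x^2 + 2·x - 4, eliminating the leading term at each step:
  leading term -4·x^2: subtract (-4)·f(x) = -4·x^2 - 8·x + 16, leaving 2·x - 12
The degree is now < 2, so this is the remainder. Hence a · b ≡ 2·x - 12 in Q[x]/(f).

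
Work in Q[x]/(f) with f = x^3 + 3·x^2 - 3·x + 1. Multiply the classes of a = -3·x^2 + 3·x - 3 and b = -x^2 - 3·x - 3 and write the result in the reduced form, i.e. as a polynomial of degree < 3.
a · b ≡ 21·x^2 - 12·x + 12 (mod f(x))

First multiply in Q[x] without reducing: a · b = 3·x^4 + 6·x^3 + 3·x^2 + 9. Now divide by f(x) = x^3 + 3·x^2 - 3·x + 1, eliminating the leading term at each step:
  leading term 3·x^4: subtract (3·x)·f(x) = 3·x^4 + 9·x^3 - 9·x^2 + 3·x, leaving -3·x^3 + 12·x^2 - 3·x + 9
  leading term -3·x^3: subtract (-3)·f(x) = -3·x^3 - 9·x^2 + 9·x - 3, leaving 21·x^2 - 12·x + 12
The degree is now < 3, so this is the remainder. Hence a · b ≡ 21·x^2 - 12·x + 12 in Q[x]/(f).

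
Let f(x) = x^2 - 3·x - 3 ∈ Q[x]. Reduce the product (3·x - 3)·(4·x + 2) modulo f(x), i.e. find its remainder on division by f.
a · b ≡ 30·x + 30 (mod f(x))

First multiply in Q[x] without reducing: a · b = 12·x^2 - 6·x - 6. Now divide by f(x) = x^2 - 3·x - 3, eliminating the leading term at each step:
  leading term 12·x^2: subtract (12)·f(x) = 12·x^2 - 36·x - 36, leaving 30·x + 30
The degree is now < 2, so this is the remainder. Hence a · b ≡ 30·x + 30 in Q[x]/(f).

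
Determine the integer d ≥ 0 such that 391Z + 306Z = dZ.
In the PID Z, (a, b) is generated by gcd(a, b). Compute gcd(391, 306) with the extended Euclidean algorithm, tracking rows (r, s, t) with s·391 + t·306 = r:
  row A: (391, 1, 0)   [1·391 + 0·306 = 391]
  row B: (306, 0, 1)   [0·391 + 1·306 = 306]
  391 = 1·306 + 85   → row C = row A − 1·row B = (85, 1, −1)   [check: 1·391 − 1·306 = 85]
  306 = 3·85 + 51   → row D = row B − 3·row C = (51, −3, 4)   [check: −3·391 + 4·306 = 51]
  85 = 1·51 + 34   → row E = row C − 1·row D = (34, 4, −5)   [check: 4·391 − 5·306 = 34]
  51 = 1·34 + 17   → row F = row D − 1·row E = (17, −7, 9)   [check: −7·391 + 9·306 = 17]
  34 = 2·17 + 0   → remainder 0, stop. gcd = 17 (last nonzero row F).
So gcd(391, 306) = 17, with Bézout identity −7·391 + 9·306 = 17. Containment (⊇): the Bézout identity exhibits 17 as an element of (391, 306), giving (17) ⊆ (391, 306). Containment (⊆): since 17 | 391 and 17 | 306 (391 = 17·23, 306 = 17·18), every Z-linear combination of 391 and 306 is divisible by 17, so (391, 306) ⊆ (17). Therefore (391, 306) = (17), d = 17.

Final answer: (391, 306) = (17); d = 17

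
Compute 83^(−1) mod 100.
Apply the extended Euclidean algorithm to (100, 83), tracking rows (r, s, t) with s·100 + t·83 = r. Each division r_prev = q·r_cur + r_new produces the new row as (previous row) − q·(current row):
  row A: (100, 1, 0)   [1·100 + 0·83 = 100]
  row B: (83, 0, 1)   [0·100 + 1·83 = 83]
  100 = 1·83 + 17   → row C = row A − 1·row B = (17, 1, −1)   [check: 1·100 − 1·83 = 17]
  83 = 4·17 + 15   → row D = row B − 4·row C = (15, −4, 5)   [check: −4·100 + 5·83 = 15]
  17 = 1·15 + 2   → row E = row C − 1·row D = (2, 5, −6)   [check: 5·100 − 6·83 = 2]
  15 = 7·2 + 1   → row F = row D − 7·row E = (1, −39, 47)   [check: −39·100 + 47·83 = 1]
  2 = 2·1 + 0   → remainder 0, stop. gcd = 1 (last nonzero row F).
The gcd is 1, so 83 is invertible mod 100. The last nonzero row gives −39·100 + 47·83 = 1, so t = 47. So 83^(−1) ≡ 47 (mod 100). Verify: 83 · 47 = 3901 ≡ 1 (mod 100). ✓

Final answer: 83^(−1) ≡ 47 (mod 100)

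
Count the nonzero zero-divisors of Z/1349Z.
Z/1349Z has 88 nonzero zero-divisors

In Z/1349Z each nonzero element is either a unit (gcd with 1349 is 1) or a zero-divisor (gcd > 1). The number of units is φ(1349): factorise 1349 = 19 · 71, so φ(1349) = (19 − 1) · (71 − 1) = 18 · 70 = 1260. The nonzero elements number 1349 − 1 = 1348. Hence the nonzero zero-divisors number 1348 − 1260 = 88.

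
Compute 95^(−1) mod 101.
Apply the extended Euclidean algorithm to (101, 95), tracking rows (r, s, t) with s·101 + t·95 = r. Each division r_prev = q·r_cur + r_new produces the new row as (previous row) − q·(current row):
  row A: (101, 1, 0)   [1·101 + 0·95 = 101]
  row B: (95, 0, 1)   [0·101 + 1·95 = 95]
  101 = 1·95 + 6   → row C = row A − 1·row B = (6, 1, −1)   [check: 1·101 − 1·95 = 6]
  95 = 15·6 + 5   → row D = row B − 15·row C = (5, −15, 16)   [check: −15·101 + 16·95 = 5]
  6 = 1·5 + 1   → row E = row C − 1·row D = (1, 16, −17)   [check: 16·101 − 17·95 = 1]
  5 = 5·1 + 0   → remainder 0, stop. gcd = 1 (last nonzero row E).
The gcd is 1, so 95 is invertible mod 101. The last nonzero row gives 16·101 − 17·95 = 1, so t = −17. So 95^(−1) ≡ −17 ≡ 84 (mod 101). Verify: 95 · 84 = 7980 ≡ 1 (mod 101). ✓

Final answer: 95^(−1) ≡ 84 (mod 101)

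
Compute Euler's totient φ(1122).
φ is multiplicative, with φ(p^e) = p^e − p^(e−1). Factorise 1122 = 2 · 3 · 11 · 17. Then
  φ(1122) = (2 − 1) · (3 − 1) · (11 − 1) · (17 − 1) = 1 · 2 · 10 · 16 = 320.

Final answer: φ(1122) = 320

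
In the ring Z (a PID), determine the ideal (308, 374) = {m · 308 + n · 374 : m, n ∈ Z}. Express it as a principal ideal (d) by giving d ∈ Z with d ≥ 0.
In the PID Z, (a, b) is generated by gcd(a, b). Compute gcd(374, 308) with the extended Euclidean algorithm, tracking rows (r, s, t) with s·374 + t·308 = r:
  row A: (374, 1, 0)   [1·374 + 0·308 = 374]
  row B: (308, 0, 1)   [0·374 + 1·308 = 308]
  374 = 1·308 + 66   → row C = row A − 1·row B = (66, 1, −1)   [check: 1·374 − 1·308 = 66]
  308 = 4·66 + 44   → row D = row B − 4·row C = (44, −4, 5)   [check: −4·374 + 5·308 = 44]
  66 = 1·44 + 22   → row E = row C − 1·row D = (22, 5, −6)   [check: 5·374 − 6·308 = 22]
  44 = 2·22 + 0   → remainder 0, stop. gcd = 22 (last nonzero row E).
So gcd(308, 374) = 22, with Bézout identity 5·374 − 6·308 = 22. Containment (⊇): the Bézout identity exhibits 22 as an element of (308, 374), giving (22) ⊆ (308, 374). Containment (⊆): since 22 | 308 and 22 | 374 (308 = 22·14, 374 = 22·17), every Z-linear combination of 308 and 374 is divisible by 22, so (308, 374) ⊆ (22). Therefore (308, 374) = (22), d = 22.

Final answer: (308, 374) = (22); d = 22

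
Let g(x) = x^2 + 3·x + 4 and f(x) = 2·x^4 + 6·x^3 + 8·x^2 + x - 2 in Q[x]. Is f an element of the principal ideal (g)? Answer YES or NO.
In Q[x] the ideal (g) consists of all multiples of g, so f ∈ (g) iff g | f, i.e. iff the remainder of f on division by g is 0. Divide f by g (g is monic, so eliminate the leading term of the running remainder at each step):
  leading term 2·x^4: subtract (2·x^2)·g(x) = 2·x^4 + 6·x^3 + 8·x^2, leaving x - 2
The remainder r(x) = x - 2 ≠ 0 (and deg r < deg g), so g ∤ f, i.e. f ∉ (g).

Final answer: NO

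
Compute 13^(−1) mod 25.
Apply the extended Euclidean algorithm to (25, 13), tracking rows (r, s, t) with s·25 + t·13 = r. Each division r_prev = q·r_cur + r_new produces the new row as (previous row) − q·(current row):
  row A: (25, 1, 0)   [1·25 + 0·13 = 25]
  row B: (13, 0, 1)   [0·25 + 1·13 = 13]
  25 = 1·13 + 12   → row C = row A − 1·row B = (12, 1, −1)   [check: 1·25 − 1·13 = 12]
  13 = 1·12 + 1   → row D = row B − 1·row C = (1, −1, 2)   [check: −1·25 + 2·13 = 1]
  12 = 12·1 + 0   → remainder 0, stop. gcd = 1 (last nonzero row D).
The gcd is 1, so 13 is invertible mod 25. The last nonzero row gives −1·25 + 2·13 = 1, so t = 2. So 13^(−1) ≡ 2 (mod 25). Verify: 13 · 2 = 26 ≡ 1 (mod 25). ✓

Final answer: 13^(−1) ≡ 2 (mod 25)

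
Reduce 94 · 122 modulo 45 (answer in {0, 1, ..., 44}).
38

Reduce the factors first: 94 ≡ 4, 122 ≡ 32 (mod 45), so 94 · 122 ≡ 4 · 32 (mod 45). 4 · 32 = 128. Dividing by 45: 128 = 2·45 + 38. So (94 · 122) mod 45 = 38.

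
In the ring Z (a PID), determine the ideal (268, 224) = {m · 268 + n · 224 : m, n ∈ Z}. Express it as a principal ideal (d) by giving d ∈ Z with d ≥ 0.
(268, 224) = (4); d = 4

In the PID Z, (a, b) is generated by gcd(a, b). Compute gcd(268, 224) with the extended Euclidean algorithm, tracking rows (r, s, t) with s·268 + t·224 = r:
  row A: (268, 1, 0)   [1·268 + 0·224 = 268]
  row B: (224, 0, 1)   [0·268 + 1·224 = 224]
  268 = 1·224 + 44   → row C = row A − 1·row B = (44, 1, −1)   [check: 1·268 − 1·224 = 44]
  224 = 5·44 + 4   → row D = row B − 5·row C = (4, −5, 6)   [check: −5·268 + 6·224 = 4]
  44 = 11·4 + 0   → remainder 0, stop. gcd = 4 (last nonzero row D).
So gcd(268, 224) = 4, with Bézout identity −5·268 + 6·224 = 4. Containment (⊇): the Bézout identity exhibits 4 as an element of (268, 224), giving (4) ⊆ (268, 224). Containment (⊆): since 4 | 268 and 4 | 224 (268 = 4·67, 224 = 4·56), every Z-linear combination of 268 and 224 is divisible by 4, so (268, 224) ⊆ (4). Therefore (268, 224) = (4), d = 4.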